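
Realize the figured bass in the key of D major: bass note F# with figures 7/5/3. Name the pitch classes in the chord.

A third above F# in this key is A.
A fifth above F# in this key is C#.
A seventh above F# in this key is E.
Together with the bass F#, this spells F# minor seventh in root position.

F#, A, C#, E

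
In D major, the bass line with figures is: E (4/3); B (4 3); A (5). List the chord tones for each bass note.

E, G, A, C# | B, D, E, G | A, C#, E

E (6/4/3): E, G, A, C#.
B (6/4/3): B, D, E, G.
A (5/3): A, C#, E.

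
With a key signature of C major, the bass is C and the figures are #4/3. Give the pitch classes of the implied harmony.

The written figures #4/3 are shorthand for 6/4/3: the 6 is implied.
A third above C in this key is E.
A fourth above C in this key is F, raised to F# by the sharp.
A sixth above C in this key is A.
Together with the bass C, this spells F# half-diminished seventh in second inversion.

C, E, F#, A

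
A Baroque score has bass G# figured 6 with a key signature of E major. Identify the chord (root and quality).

E major

The figures 6 indicate a triad in first inversion.
In first inversion the root lies a sixth above the bass: a sixth above G# in E major is E.
The chord tones are G#, B, E, giving E major.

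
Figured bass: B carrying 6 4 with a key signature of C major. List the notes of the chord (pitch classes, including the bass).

A fourth above B in this key is E.
A sixth above B in this key is G.
Together with the bass B, this spells E minor in second inversion.

B, E, G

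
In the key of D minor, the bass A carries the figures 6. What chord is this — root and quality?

F major

The figures 6 indicate a triad in first inversion.
In first inversion the root lies a sixth above the bass: a sixth above A in D minor is F.
The chord tones are A, C, F, giving F major.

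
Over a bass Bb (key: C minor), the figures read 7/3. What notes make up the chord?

Bb, D, F, Ab

The written figures 7/3 are shorthand for 7/5/3: the 5 is implied.
A third above Bb in this key is D.
A fifth above Bb in this key is F.
A seventh above Bb in this key is Ab.
Together with the bass Bb, this spells Bb dominant seventh in root position.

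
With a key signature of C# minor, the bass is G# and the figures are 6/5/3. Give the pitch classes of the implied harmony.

G#, B, D#, E

A third above G# in this key is B.
A fifth above G# in this key is D#.
A sixth above G# in this key is E.
Together with the bass G#, this spells E major seventh in first inversion.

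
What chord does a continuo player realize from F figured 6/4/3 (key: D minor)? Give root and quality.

The figures 6/4/3 indicate a seventh chord in second inversion.
In second inversion the root lies a fourth above the bass: a fourth above F in D minor is Bb.
The chord tones are F, A, Bb, D, giving Bb major seventh.

Bb major seventh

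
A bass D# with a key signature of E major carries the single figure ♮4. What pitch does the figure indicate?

Counting 3 letter steps above D# lands on G; in E major, that letter is G#.
The ♮4 figure makes it natural, giving G.

G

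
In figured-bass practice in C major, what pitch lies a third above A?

C

Counting 2 letter steps above A lands on C; in C major, that letter is C.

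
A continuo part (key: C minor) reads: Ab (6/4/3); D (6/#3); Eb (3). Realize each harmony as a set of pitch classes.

Ab, C, D, F | D, F#, Bb | Eb, G, Bb

Ab (6/4/3): Ab, C, D, F.
D (6/#3): D, F#, Bb.
Eb (5/3): Eb, G, Bb.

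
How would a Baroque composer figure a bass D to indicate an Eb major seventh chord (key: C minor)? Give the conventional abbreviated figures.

D is the seventh of Eb major seventh, so the chord is in third inversion.
A seventh chord in third inversion is figured 6/4/2, conventionally abbreviated 4/2.

4/2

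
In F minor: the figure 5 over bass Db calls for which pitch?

Counting 4 letter steps above Db lands on A; in F minor, that letter is Ab.

Ab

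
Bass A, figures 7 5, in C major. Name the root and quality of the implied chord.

A minor seventh

The figures 7 5 indicate a seventh chord in root position.
In root position the bass is the root, so the root is A.
The chord tones are A, C, E, G, giving A minor seventh.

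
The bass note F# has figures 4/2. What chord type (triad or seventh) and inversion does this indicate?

4/2 is shorthand for 6/4/2.
Intervals of 6/4/2 above the bass form a seventh chord; the bass is the seventh, so this is third inversion.

seventh chord, third inversion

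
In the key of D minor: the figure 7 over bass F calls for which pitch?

E

Counting 6 letter steps above F lands on E; in D minor, that letter is E.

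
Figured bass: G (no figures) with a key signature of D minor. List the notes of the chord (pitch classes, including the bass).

G, Bb, D

An unfigured bass implies 5/3.
A third above G in this key is Bb.
A fifth above G in this key is D.
Together with the bass G, this spells G minor in root position.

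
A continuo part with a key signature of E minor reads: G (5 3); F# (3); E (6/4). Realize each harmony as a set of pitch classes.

G, B, D | F#, A, C | E, A, C

G (5/3): G, B, D.
F# (5/3): F#, A, C.
E (6/4): E, A, C.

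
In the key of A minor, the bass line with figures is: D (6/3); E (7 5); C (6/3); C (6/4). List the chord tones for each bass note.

D (6/3): D, F, B.
E (7/5/3): E, G, B, D.
C (6/3): C, E, A.
C (6/4): C, F, A.

D, F, B | E, G, B, D | C, E, A | C, F, A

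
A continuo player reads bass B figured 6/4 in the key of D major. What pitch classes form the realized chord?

B, E, G

A fourth above B in this key is E.
A sixth above B in this key is G.
Together with the bass B, this spells E minor in second inversion.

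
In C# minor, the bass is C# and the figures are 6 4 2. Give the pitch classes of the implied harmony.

C#, D#, F#, A

A second above C# in this key is D#.
A fourth above C# in this key is F#.
A sixth above C# in this key is A.
Together with the bass C#, this spells D# half-diminished seventh in third inversion.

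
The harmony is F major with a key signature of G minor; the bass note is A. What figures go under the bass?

A is the third of F major, so the chord is in first inversion.
A triad in first inversion is figured 6/3, conventionally abbreviated 6.

6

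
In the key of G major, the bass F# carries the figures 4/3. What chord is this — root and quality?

The figures 4/3 indicate a seventh chord in second inversion.
In second inversion the root lies a fourth above the bass: a fourth above F# in G major is B.
The chord tones are F#, A, B, D, giving B minor seventh.

B minor seventh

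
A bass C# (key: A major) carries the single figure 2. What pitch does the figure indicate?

Counting 1 letter step above C# lands on D; in A major, that letter is D.

D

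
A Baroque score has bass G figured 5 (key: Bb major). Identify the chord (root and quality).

The figures 5 indicate a triad in root position.
In root position the bass is the root, so the root is G.
The chord tones are G, Bb, D, giving G minor.

G minor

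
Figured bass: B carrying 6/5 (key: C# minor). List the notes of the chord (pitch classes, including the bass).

B, D#, F#, G#

The written figures 6/5 are shorthand for 6/5/3: the 3 is implied.
A third above B in this key is D#.
A fifth above B in this key is F#.
A sixth above B in this key is G#.
Together with the bass B, this spells G# minor seventh in first inversion.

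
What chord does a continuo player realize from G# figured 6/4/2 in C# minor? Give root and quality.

A major seventh

The figures 6/4/2 indicate a seventh chord in third inversion.
In third inversion the root lies a second above the bass: a second above G# in C# minor is A.
The chord tones are G#, A, C#, E, giving A major seventh.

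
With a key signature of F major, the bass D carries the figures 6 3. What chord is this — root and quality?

The figures 6 3 indicate a triad in first inversion.
In first inversion the root lies a sixth above the bass: a sixth above D in F major is Bb.
The chord tones are D, F, Bb, giving Bb major.

Bb major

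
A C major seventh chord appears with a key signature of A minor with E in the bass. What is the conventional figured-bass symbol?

E is the third of C major seventh, so the chord is in first inversion.
A seventh chord in first inversion is figured 6/5/3, conventionally abbreviated 6/5.

6/5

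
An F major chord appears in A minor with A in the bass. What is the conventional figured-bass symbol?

A is the third of F major, so the chord is in first inversion.
A triad in first inversion is figured 6/3, conventionally abbreviated 6.

6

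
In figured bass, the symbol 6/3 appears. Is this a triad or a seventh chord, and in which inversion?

Intervals of 6/3 above the bass form a triad; the bass is the third, so this is first inversion.

triad, first inversion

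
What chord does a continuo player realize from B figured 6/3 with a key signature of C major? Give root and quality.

The figures 6/3 indicate a triad in first inversion.
In first inversion the root lies a sixth above the bass: a sixth above B in C major is G.
The chord tones are B, D, G, giving G major.

G major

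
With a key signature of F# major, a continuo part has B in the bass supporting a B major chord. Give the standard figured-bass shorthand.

no figures

B is the root of B major, so the chord is in root position.
A triad in root position is figured 5/3, conventionally abbreviated (no figures — root-position triad).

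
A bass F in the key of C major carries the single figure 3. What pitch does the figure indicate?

A

Counting 2 letter steps above F lands on A; in C major, that letter is A.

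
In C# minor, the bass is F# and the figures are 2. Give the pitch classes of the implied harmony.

The written figures 2 are shorthand for 6/4/2: the 6/4 are implied.
A second above F# in this key is G#.
A fourth above F# in this key is B.
A sixth above F# in this key is D#.
Together with the bass F#, this spells G# minor seventh in third inversion.

F#, G#, B, D#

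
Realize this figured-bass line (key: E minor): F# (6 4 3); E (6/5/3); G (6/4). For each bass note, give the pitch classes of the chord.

F#, A, B, D | E, G, B, C | G, C, E

F# (6/4/3): F#, A, B, D.
E (6/5/3): E, G, B, C.
G (6/4): G, C, E.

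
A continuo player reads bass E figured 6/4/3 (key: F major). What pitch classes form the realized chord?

E, G, A, C

A third above E in this key is G.
A fourth above E in this key is A.
A sixth above E in this key is C.
Together with the bass E, this spells A minor seventh in second inversion.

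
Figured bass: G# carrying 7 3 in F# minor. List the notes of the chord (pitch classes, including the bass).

The written figures 7 3 are shorthand for 7/5/3: the 5 is implied.
A third above G# in this key is B.
A fifth above G# in this key is D.
A seventh above G# in this key is F#.
Together with the bass G#, this spells G# half-diminished seventh in root position.

G#, B, D, F#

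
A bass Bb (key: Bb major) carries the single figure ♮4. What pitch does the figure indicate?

Counting 3 letter steps above Bb lands on E; in Bb major, that letter is Eb.
The ♮4 figure makes it natural, giving E.

E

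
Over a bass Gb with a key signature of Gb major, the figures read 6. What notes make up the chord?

The written figures 6 are shorthand for 6/3: the 3 is implied.
A third above Gb in this key is Bb.
A sixth above Gb in this key is Eb.
Together with the bass Gb, this spells Eb minor in first inversion.

Gb, Bb, Eb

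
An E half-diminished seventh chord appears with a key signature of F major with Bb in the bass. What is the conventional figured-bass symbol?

Bb is the fifth of E half-diminished seventh, so the chord is in second inversion.
A seventh chord in second inversion is figured 6/4/3, conventionally abbreviated 4/3.

4/3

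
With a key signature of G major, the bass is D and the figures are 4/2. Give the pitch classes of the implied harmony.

D, E, G, B

The written figures 4/2 are shorthand for 6/4/2: the 6 is implied.
A second above D in this key is E.
A fourth above D in this key is G.
A sixth above D in this key is B.
Together with the bass D, this spells E minor seventh in third inversion.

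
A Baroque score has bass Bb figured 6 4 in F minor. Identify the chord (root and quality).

The figures 6 4 indicate a triad in second inversion.
In second inversion the root lies a fourth above the bass: a fourth above Bb in F minor is Eb.
The chord tones are Bb, Eb, G, giving Eb major.

Eb major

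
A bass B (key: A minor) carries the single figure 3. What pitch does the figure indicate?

Counting 2 letter steps above B lands on D; in A minor, that letter is D.

D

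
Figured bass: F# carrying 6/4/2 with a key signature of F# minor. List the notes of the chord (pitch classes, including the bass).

A second above F# in this key is G#.
A fourth above F# in this key is B.
A sixth above F# in this key is D.
Together with the bass F#, this spells G# half-diminished seventh in third inversion.

F#, G#, B, D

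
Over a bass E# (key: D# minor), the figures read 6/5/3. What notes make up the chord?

E#, G#, B, C#

A third above E# in this key is G#.
A fifth above E# in this key is B.
A sixth above E# in this key is C#.
Together with the bass E#, this spells C# dominant seventh in first inversion.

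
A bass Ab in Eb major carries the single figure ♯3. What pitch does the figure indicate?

C#

Counting 2 letter steps above Ab lands on C; in Eb major, that letter is C.
The #3 figure raises it a semitone, giving C#.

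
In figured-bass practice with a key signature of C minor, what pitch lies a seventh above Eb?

D

Counting 6 letter steps above Eb lands on D; in C minor, that letter is D.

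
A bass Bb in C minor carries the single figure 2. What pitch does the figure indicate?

C

Counting 1 letter step above Bb lands on C; in C minor, that letter is C.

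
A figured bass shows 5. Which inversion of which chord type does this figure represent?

triad, root position

5 is shorthand for 5/3.
Intervals of 5/3 above the bass form a triad; the bass is the root, so this is root position.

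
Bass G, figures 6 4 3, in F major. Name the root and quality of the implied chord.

The figures 6 4 3 indicate a seventh chord in second inversion.
In second inversion the root lies a fourth above the bass: a fourth above G in F major is C.
The chord tones are G, Bb, C, E, giving C dominant seventh.

C dominant seventh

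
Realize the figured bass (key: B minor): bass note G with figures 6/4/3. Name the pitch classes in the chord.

G, B, C#, E

A third above G in this key is B.
A fourth above G in this key is C#.
A sixth above G in this key is E.
Together with the bass G, this spells C# half-diminished seventh in second inversion.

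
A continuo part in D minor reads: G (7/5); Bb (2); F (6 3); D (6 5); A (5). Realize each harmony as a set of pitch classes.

G, Bb, D, F | Bb, C, E, G | F, A, D | D, F, A, Bb | A, C, E

G (7/5/3): G, Bb, D, F.
Bb (6/4/2): Bb, C, E, G.
F (6/3): F, A, D.
D (6/5/3): D, F, A, Bb.
A (5/3): A, C, E.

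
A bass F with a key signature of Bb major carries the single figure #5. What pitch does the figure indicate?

C#

Counting 4 letter steps above F lands on C; in Bb major, that letter is C.
The #5 figure raises it a semitone, giving C#.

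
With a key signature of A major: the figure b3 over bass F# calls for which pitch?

Ab

Counting 2 letter steps above F# lands on A; in A major, that letter is A.
The b3 figure lowers it a semitone, giving Ab.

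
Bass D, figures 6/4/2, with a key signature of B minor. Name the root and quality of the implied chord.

E minor seventh

The figures 6/4/2 indicate a seventh chord in third inversion.
In third inversion the root lies a second above the bass: a second above D in B minor is E.
The chord tones are D, E, G, B, giving E minor seventh.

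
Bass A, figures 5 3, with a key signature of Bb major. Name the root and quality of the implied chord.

A diminished

The figures 5 3 indicate a triad in root position.
In root position the bass is the root, so the root is A.
The chord tones are A, C, Eb, giving A diminished.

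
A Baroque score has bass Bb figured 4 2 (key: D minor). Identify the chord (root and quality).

C dominant seventh

The figures 4 2 indicate a seventh chord in third inversion.
In third inversion the root lies a second above the bass: a second above Bb in D minor is C.
The chord tones are Bb, C, E, G, giving C dominant seventh.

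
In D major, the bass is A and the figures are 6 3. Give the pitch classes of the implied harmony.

A third above A in this key is C#.
A sixth above A in this key is F#.
Together with the bass A, this spells F# minor in first inversion.

A, C#, F#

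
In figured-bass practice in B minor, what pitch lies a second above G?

A

Counting 1 letter step above G lands on A; in B minor, that letter is A.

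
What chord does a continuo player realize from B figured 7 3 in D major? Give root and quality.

The figures 7 3 indicate a seventh chord in root position.
In root position the bass is the root, so the root is B.
The chord tones are B, D, F#, A, giving B minor seventh.

B minor seventh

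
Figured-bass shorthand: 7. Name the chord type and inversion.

7 is shorthand for 7/5/3.
Intervals of 7/5/3 above the bass form a seventh chord; the bass is the root, so this is root position.

seventh chord, root position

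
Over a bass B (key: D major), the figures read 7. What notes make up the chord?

B, D, F#, A

The written figures 7 are shorthand for 7/5/3: the 5/3 are implied.
A third above B in this key is D.
A fifth above B in this key is F#.
A seventh above B in this key is A.
Together with the bass B, this spells B minor seventh in root position.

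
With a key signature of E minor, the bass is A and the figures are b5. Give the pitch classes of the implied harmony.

The written figures b5 are shorthand for 5/3: the 3 is implied.
A third above A in this key is C.
A fifth above A in this key is E, lowered to Eb by the flat.
Together with the bass A, this spells A diminished in root position.

A, C, Eb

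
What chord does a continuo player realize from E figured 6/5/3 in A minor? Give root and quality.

The figures 6/5/3 indicate a seventh chord in first inversion.
In first inversion the root lies a sixth above the bass: a sixth above E in A minor is C.
The chord tones are E, G, B, C, giving C major seventh.

C major seventh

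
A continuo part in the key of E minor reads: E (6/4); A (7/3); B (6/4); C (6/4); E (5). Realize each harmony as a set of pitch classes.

E, A, C | A, C, E, G | B, E, G | C, F#, A | E, G, B

E (6/4): E, A, C.
A (7/5/3): A, C, E, G.
B (6/4): B, E, G.
C (6/4): C, F#, A.
E (5/3): E, G, B.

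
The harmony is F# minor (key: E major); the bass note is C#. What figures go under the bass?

C# is the fifth of F# minor, so the chord is in second inversion.
A triad in second inversion is figured 6/4, conventionally abbreviated 6/4.

6/4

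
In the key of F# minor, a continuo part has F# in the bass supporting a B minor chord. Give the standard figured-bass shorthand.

6/4

F# is the fifth of B minor, so the chord is in second inversion.
A triad in second inversion is figured 6/4, conventionally abbreviated 6/4.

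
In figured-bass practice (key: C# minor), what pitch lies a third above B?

Counting 2 letter steps above B lands on D; in C# minor, that letter is D#.

D#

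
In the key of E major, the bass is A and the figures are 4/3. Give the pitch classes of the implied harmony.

The written figures 4/3 are shorthand for 6/4/3: the 6 is implied.
A third above A in this key is C#.
A fourth above A in this key is D#.
A sixth above A in this key is F#.
Together with the bass A, this spells D# half-diminished seventh in second inversion.

A, C#, D#, F#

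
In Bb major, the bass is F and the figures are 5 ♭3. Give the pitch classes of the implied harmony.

F, Ab, C

A third above F in this key is A, lowered to Ab by the flat.
A fifth above F in this key is C.
Together with the bass F, this spells F minor in root position.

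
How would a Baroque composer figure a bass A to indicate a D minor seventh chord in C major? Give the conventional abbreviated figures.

A is the fifth of D minor seventh, so the chord is in second inversion.
A seventh chord in second inversion is figured 6/4/3, conventionally abbreviated 4/3.

4/3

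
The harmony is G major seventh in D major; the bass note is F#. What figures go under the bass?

F# is the seventh of G major seventh, so the chord is in third inversion.
A seventh chord in third inversion is figured 6/4/2, conventionally abbreviated 4/2.

4/2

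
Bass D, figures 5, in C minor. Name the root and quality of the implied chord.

D diminished

The figures 5 indicate a triad in root position.
In root position the bass is the root, so the root is D.
The chord tones are D, F, Ab, giving D diminished.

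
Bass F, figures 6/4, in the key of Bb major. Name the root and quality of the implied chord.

Bb major

The figures 6/4 indicate a triad in second inversion.
In second inversion the root lies a fourth above the bass: a fourth above F in Bb major is Bb.
The chord tones are F, Bb, D, giving Bb major.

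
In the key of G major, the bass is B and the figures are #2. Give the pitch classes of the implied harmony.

B, C#, E, G

The written figures #2 are shorthand for 6/4/2: the 6/4 are implied.
A second above B in this key is C, raised to C# by the sharp.
A fourth above B in this key is E.
A sixth above B in this key is G.
Together with the bass B, this spells C# half-diminished seventh in third inversion.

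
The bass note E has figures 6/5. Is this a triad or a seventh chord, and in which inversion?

seventh chord, first inversion

6/5 is shorthand for 6/5/3.
Intervals of 6/5/3 above the bass form a seventh chord; the bass is the third, so this is first inversion.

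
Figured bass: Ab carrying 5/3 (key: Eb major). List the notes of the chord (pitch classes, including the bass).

A third above Ab in this key is C.
A fifth above Ab in this key is Eb.
Together with the bass Ab, this spells Ab major in root position.

Ab, C, Eb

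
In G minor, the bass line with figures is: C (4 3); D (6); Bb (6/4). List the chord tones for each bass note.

C (6/4/3): C, Eb, F, A.
D (6/3): D, F, Bb.
Bb (6/4): Bb, Eb, G.

C, Eb, F, A | D, F, Bb | Bb, Eb, G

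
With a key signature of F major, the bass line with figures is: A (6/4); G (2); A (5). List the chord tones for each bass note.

A, D, F | G, A, C, E | A, C, E

A (6/4): A, D, F.
G (6/4/2): G, A, C, E.
A (5/3): A, C, E.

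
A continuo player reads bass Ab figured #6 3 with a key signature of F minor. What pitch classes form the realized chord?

A third above Ab in this key is C.
A sixth above Ab in this key is F, raised to F# by the sharp.

Ab, C, F#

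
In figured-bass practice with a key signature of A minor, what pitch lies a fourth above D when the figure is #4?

Counting 3 letter steps above D lands on G; in A minor, that letter is G.
The #4 figure raises it a semitone, giving G#.

G#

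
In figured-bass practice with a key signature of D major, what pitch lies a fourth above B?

E

Counting 3 letter steps above B lands on E; in D major, that letter is E.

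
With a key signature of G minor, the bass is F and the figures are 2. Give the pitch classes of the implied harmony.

The written figures 2 are shorthand for 6/4/2: the 6/4 are implied.
A second above F in this key is G.
A fourth above F in this key is Bb.
A sixth above F in this key is D.
Together with the bass F, this spells G minor seventh in third inversion.

F, G, Bb, D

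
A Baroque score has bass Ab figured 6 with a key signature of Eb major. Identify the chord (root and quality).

The figures 6 indicate a triad in first inversion.
In first inversion the root lies a sixth above the bass: a sixth above Ab in Eb major is F.
The chord tones are Ab, C, F, giving F minor.

F minor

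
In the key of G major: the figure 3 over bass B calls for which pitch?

Counting 2 letter steps above B lands on D; in G major, that letter is D.

D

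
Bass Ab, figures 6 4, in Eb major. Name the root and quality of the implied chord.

The figures 6 4 indicate a triad in second inversion.
In second inversion the root lies a fourth above the bass: a fourth above Ab in Eb major is D.
The chord tones are Ab, D, F, giving D diminished.

D diminished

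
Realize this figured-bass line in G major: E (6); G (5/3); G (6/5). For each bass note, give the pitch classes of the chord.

E, G, C | G, B, D | G, B, D, E

E (6/3): E, G, C.
G (5/3): G, B, D.
G (6/5/3): G, B, D, E.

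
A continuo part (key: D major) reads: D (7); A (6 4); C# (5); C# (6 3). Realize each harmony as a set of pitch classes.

D (7/5/3): D, F#, A, C#.
A (6/4): A, D, F#.
C# (5/3): C#, E, G.
C# (6/3): C#, E, A.

D, F#, A, C# | A, D, F# | C#, E, G | C#, E, A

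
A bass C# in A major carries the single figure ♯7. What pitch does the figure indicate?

B#

Counting 6 letter steps above C# lands on B; in A major, that letter is B.
The #7 figure raises it a semitone, giving B#.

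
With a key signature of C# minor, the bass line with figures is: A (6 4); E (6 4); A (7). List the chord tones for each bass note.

A, D#, F# | E, A, C# | A, C#, E, G#

A (6/4): A, D#, F#.
E (6/4): E, A, C#.
A (7/5/3): A, C#, E, G#.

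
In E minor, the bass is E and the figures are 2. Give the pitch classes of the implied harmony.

The written figures 2 are shorthand for 6/4/2: the 6/4 are implied.
A second above E in this key is F#.
A fourth above E in this key is A.
A sixth above E in this key is C.
Together with the bass E, this spells F# half-diminished seventh in third inversion.

E, F#, A, C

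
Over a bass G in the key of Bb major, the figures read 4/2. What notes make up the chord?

G, A, C, Eb

The written figures 4/2 are shorthand for 6/4/2: the 6 is implied.
A second above G in this key is A.
A fourth above G in this key is C.
A sixth above G in this key is Eb.
Together with the bass G, this spells A half-diminished seventh in third inversion.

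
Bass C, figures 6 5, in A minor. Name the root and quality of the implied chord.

A minor seventh

The figures 6 5 indicate a seventh chord in first inversion.
In first inversion the root lies a sixth above the bass: a sixth above C in A minor is A.
The chord tones are C, E, G, A, giving A minor seventh.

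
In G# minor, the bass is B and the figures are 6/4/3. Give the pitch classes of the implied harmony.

A third above B in this key is D#.
A fourth above B in this key is E.
A sixth above B in this key is G#.
Together with the bass B, this spells E major seventh in second inversion.

B, D#, E, G#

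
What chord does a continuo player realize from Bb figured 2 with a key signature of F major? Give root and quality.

C dominant seventh

The figures 2 indicate a seventh chord in third inversion.
In third inversion the root lies a second above the bass: a second above Bb in F major is C.
The chord tones are Bb, C, E, G, giving C dominant seventh.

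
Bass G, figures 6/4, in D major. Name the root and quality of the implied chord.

C# diminished

The figures 6/4 indicate a triad in second inversion.
In second inversion the root lies a fourth above the bass: a fourth above G in D major is C#.
The chord tones are G, C#, E, giving C# diminished.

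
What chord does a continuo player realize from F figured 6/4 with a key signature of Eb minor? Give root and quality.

The figures 6/4 indicate a triad in second inversion.
In second inversion the root lies a fourth above the bass: a fourth above F in Eb minor is Bb.
The chord tones are F, Bb, Db, giving Bb minor.

Bb minor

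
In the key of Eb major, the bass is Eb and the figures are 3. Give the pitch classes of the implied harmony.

The written figures 3 are shorthand for 5/3: the 5 is implied.
A third above Eb in this key is G.
A fifth above Eb in this key is Bb.
Together with the bass Eb, this spells Eb major in root position.

Eb, G, Bb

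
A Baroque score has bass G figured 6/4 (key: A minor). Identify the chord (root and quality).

The figures 6/4 indicate a triad in second inversion.
In second inversion the root lies a fourth above the bass: a fourth above G in A minor is C.
The chord tones are G, C, E, giving C major.

C major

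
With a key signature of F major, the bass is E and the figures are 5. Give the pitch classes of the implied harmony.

E, G, Bb

The written figures 5 are shorthand for 5/3: the 3 is implied.
A third above E in this key is G.
A fifth above E in this key is Bb.
Together with the bass E, this spells E diminished in root position.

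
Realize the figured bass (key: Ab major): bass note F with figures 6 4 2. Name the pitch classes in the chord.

F, G, Bb, Db

A second above F in this key is G.
A fourth above F in this key is Bb.
A sixth above F in this key is Db.
Together with the bass F, this spells G half-diminished seventh in third inversion.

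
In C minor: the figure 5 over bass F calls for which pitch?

Counting 4 letter steps above F lands on C; in C minor, that letter is C.

C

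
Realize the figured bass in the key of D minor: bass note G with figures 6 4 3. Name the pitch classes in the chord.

G, Bb, C, E

A third above G in this key is Bb.
A fourth above G in this key is C.
A sixth above G in this key is E.
Together with the bass G, this spells C dominant seventh in second inversion.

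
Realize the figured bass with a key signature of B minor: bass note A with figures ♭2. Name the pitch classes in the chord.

The written figures ♭2 are shorthand for 6/4/2: the 6/4 are implied.
A second above A in this key is B, lowered to Bb by the flat.
A fourth above A in this key is D.
A sixth above A in this key is F#.
Together with the bass A, this spells Bb augmented major seventh in third inversion.

A, Bb, D, F#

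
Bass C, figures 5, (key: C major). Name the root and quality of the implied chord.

C major

The figures 5 indicate a triad in root position.
In root position the bass is the root, so the root is C.
The chord tones are C, E, G, giving C major.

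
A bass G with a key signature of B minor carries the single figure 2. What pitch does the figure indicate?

A

Counting 1 letter step above G lands on A; in B minor, that letter is A.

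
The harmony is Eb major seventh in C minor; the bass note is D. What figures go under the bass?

4/2

D is the seventh of Eb major seventh, so the chord is in third inversion.
A seventh chord in third inversion is figured 6/4/2, conventionally abbreviated 4/2.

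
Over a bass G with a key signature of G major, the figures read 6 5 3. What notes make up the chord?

G, B, D, E

A third above G in this key is B.
A fifth above G in this key is D.
A sixth above G in this key is E.
Together with the bass G, this spells E minor seventh in first inversion.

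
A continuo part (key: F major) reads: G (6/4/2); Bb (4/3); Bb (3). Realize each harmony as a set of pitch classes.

G (6/4/2): G, A, C, E.
Bb (6/4/3): Bb, D, E, G.
Bb (5/3): Bb, D, F.

G, A, C, E | Bb, D, E, G | Bb, D, F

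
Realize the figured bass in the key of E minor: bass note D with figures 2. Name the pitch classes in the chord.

The written figures 2 are shorthand for 6/4/2: the 6/4 are implied.
A second above D in this key is E.
A fourth above D in this key is G.
A sixth above D in this key is B.
Together with the bass D, this spells E minor seventh in third inversion.

D, E, G, B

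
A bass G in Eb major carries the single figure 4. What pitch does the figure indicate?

Counting 3 letter steps above G lands on C; in Eb major, that letter is C.

C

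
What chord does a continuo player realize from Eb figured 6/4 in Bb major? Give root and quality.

A diminished

The figures 6/4 indicate a triad in second inversion.
In second inversion the root lies a fourth above the bass: a fourth above Eb in Bb major is A.
The chord tones are Eb, A, C, giving A diminished.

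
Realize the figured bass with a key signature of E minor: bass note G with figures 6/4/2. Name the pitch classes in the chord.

G, A, C, E

A second above G in this key is A.
A fourth above G in this key is C.
A sixth above G in this key is E.
Together with the bass G, this spells A minor seventh in third inversion.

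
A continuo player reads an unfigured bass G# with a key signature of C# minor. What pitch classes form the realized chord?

An unfigured bass implies 5/3.
A third above G# in this key is B.
A fifth above G# in this key is D#.
Together with the bass G#, this spells G# minor in root position.

G#, B, D#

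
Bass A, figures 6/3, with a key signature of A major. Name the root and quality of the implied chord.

The figures 6/3 indicate a triad in first inversion.
In first inversion the root lies a sixth above the bass: a sixth above A in A major is F#.
The chord tones are A, C#, F#, giving F# minor.

F# minor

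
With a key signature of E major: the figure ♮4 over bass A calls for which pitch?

D

Counting 3 letter steps above A lands on D; in E major, that letter is D#.
The ♮4 figure makes it natural, giving D.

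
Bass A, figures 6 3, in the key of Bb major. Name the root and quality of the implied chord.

The figures 6 3 indicate a triad in first inversion.
In first inversion the root lies a sixth above the bass: a sixth above A in Bb major is F.
The chord tones are A, C, F, giving F major.

F major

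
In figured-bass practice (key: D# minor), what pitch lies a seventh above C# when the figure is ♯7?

B#

Counting 6 letter steps above C# lands on B; in D# minor, that letter is B.
The #7 figure raises it a semitone, giving B#.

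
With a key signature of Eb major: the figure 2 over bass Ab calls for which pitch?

Counting 1 letter step above Ab lands on B; in Eb major, that letter is Bb.

Bb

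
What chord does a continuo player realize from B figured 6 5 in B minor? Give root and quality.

G major seventh

The figures 6 5 indicate a seventh chord in first inversion.
In first inversion the root lies a sixth above the bass: a sixth above B in B minor is G.
The chord tones are B, D, F#, G, giving G major seventh.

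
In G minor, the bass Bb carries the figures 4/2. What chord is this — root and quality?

C minor seventh

The figures 4/2 indicate a seventh chord in third inversion.
In third inversion the root lies a second above the bass: a second above Bb in G minor is C.
The chord tones are Bb, C, Eb, G, giving C minor seventh.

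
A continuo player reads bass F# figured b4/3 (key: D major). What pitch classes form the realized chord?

F#, A, Bb, D

The written figures b4/3 are shorthand for 6/4/3: the 6 is implied.
A third above F# in this key is A.
A fourth above F# in this key is B, lowered to Bb by the flat.
A sixth above F# in this key is D.
Together with the bass F#, this spells Bb augmented major seventh in second inversion.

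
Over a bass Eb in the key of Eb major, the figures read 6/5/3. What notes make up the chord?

A third above Eb in this key is G.
A fifth above Eb in this key is Bb.
A sixth above Eb in this key is C.
Together with the bass Eb, this spells C minor seventh in first inversion.

Eb, G, Bb, C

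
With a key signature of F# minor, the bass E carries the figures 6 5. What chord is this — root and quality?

The figures 6 5 indicate a seventh chord in first inversion.
In first inversion the root lies a sixth above the bass: a sixth above E in F# minor is C#.
The chord tones are E, G#, B, C#, giving C# minor seventh.

C# minor seventh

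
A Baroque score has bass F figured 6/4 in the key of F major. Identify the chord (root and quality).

Bb major

The figures 6/4 indicate a triad in second inversion.
In second inversion the root lies a fourth above the bass: a fourth above F in F major is Bb.
The chord tones are F, Bb, D, giving Bb major.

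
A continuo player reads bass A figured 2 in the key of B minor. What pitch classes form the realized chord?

The written figures 2 are shorthand for 6/4/2: the 6/4 are implied.
A second above A in this key is B.
A fourth above A in this key is D.
A sixth above A in this key is F#.
Together with the bass A, this spells B minor seventh in third inversion.

A, B, D, F#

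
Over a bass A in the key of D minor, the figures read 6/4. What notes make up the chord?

A fourth above A in this key is D.
A sixth above A in this key is F.
Together with the bass A, this spells D minor in second inversion.

A, D, F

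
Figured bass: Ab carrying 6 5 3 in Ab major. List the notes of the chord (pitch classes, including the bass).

Ab, C, Eb, F

A third above Ab in this key is C.
A fifth above Ab in this key is Eb.
A sixth above Ab in this key is F.
Together with the bass Ab, this spells F minor seventh in first inversion.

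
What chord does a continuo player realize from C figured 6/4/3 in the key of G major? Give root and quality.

F# half-diminished seventh

The figures 6/4/3 indicate a seventh chord in second inversion.
In second inversion the root lies a fourth above the bass: a fourth above C in G major is F#.
The chord tones are C, E, F#, A, giving F# half-diminished seventh.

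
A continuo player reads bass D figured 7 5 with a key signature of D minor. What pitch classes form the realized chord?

D, F, A, C

The written figures 7 5 are shorthand for 7/5/3: the 3 is implied.
A third above D in this key is F.
A fifth above D in this key is A.
A seventh above D in this key is C.
Together with the bass D, this spells D minor seventh in root position.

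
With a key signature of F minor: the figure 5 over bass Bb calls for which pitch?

Counting 4 letter steps above Bb lands on F; in F minor, that letter is F.

F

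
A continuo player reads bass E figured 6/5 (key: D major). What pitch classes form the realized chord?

The written figures 6/5 are shorthand for 6/5/3: the 3 is implied.
A third above E in this key is G.
A fifth above E in this key is B.
A sixth above E in this key is C#.
Together with the bass E, this spells C# half-diminished seventh in first inversion.

E, G, B, C#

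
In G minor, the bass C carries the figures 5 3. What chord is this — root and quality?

C minor

The figures 5 3 indicate a triad in root position.
In root position the bass is the root, so the root is C.
The chord tones are C, Eb, G, giving C minor.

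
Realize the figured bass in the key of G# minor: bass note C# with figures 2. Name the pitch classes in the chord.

The written figures 2 are shorthand for 6/4/2: the 6/4 are implied.
A second above C# in this key is D#.
A fourth above C# in this key is F#.
A sixth above C# in this key is A#.
Together with the bass C#, this spells D# minor seventh in third inversion.

C#, D#, F#, A#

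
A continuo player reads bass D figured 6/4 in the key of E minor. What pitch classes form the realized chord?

D, G, B

A fourth above D in this key is G.
A sixth above D in this key is B.
Together with the bass D, this spells G major in second inversion.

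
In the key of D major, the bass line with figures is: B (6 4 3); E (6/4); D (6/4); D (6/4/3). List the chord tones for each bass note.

B (6/4/3): B, D, E, G.
E (6/4): E, A, C#.
D (6/4): D, G, B.
D (6/4/3): D, F#, G, B.

B, D, E, G | E, A, C# | D, G, B | D, F#, G, B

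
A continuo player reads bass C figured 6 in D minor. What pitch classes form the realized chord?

The written figures 6 are shorthand for 6/3: the 3 is implied.
A third above C in this key is E.
A sixth above C in this key is A.
Together with the bass C, this spells A minor in first inversion.

C, E, A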